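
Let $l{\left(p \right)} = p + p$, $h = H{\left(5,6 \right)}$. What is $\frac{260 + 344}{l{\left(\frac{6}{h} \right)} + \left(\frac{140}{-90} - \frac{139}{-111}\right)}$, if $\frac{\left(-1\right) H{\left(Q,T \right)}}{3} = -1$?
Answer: $\frac{201132}{1231} \approx 163.39$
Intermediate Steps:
$H{\left(Q,T \right)} = 3$ ($H{\left(Q,T \right)} = \left(-3\right) \left(-1\right) = 3$)
$h = 3$
$l{\left(p \right)} = 2 p$
$\frac{260 + 344}{l{\left(\frac{6}{h} \right)} + \left(\frac{140}{-90} - \frac{139}{-111}\right)} = \frac{260 + 344}{2 \cdot \frac{6}{3} + \left(\frac{140}{-90} - \frac{139}{-111}\right)} = \frac{604}{2 \cdot 6 \cdot \frac{1}{3} + \left(140 \left(- \frac{1}{90}\right) - - \frac{139}{111}\right)} = \frac{604}{2 \cdot 2 + \left(- \frac{14}{9} + \frac{139}{111}\right)} = \frac{604}{4 - \frac{101}{333}} = \frac{604}{\frac{1231}{333}} = 604 \cdot \frac{333}{1231} = \frac{201132}{1231}$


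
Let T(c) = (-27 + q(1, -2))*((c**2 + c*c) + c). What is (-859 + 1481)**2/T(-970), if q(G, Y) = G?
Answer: -96721/12225395 ≈ -0.0079115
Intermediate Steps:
T(c) = -52*c**2 - 26*c (T(c) = (-27 + 1)*((c**2 + c*c) + c) = -26*((c**2 + c**2) + c) = -26*(2*c**2 + c) = -26*(c + 2*c**2) = -52*c**2 - 26*c)
(-859 + 1481)**2/T(-970) = (-859 + 1481)**2/((26*(-970)*(-1 - 2*(-970)))) = 622**2/((26*(-970)*(-1 + 1940))) = 386884/((26*(-970)*1939)) = 386884/(-48901580) = 386884*(-1/48901580) = -96721/12225395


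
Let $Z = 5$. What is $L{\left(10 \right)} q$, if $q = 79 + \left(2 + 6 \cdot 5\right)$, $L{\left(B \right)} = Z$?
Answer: $555$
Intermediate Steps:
$L{\left(B \right)} = 5$
$q = 111$ ($q = 79 + \left(2 + 30\right) = 79 + 32 = 111$)
$L{\left(10 \right)} q = 5 \cdot 111 = 555$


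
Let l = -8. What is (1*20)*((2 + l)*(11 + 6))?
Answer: -2040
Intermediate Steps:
(1*20)*((2 + l)*(11 + 6)) = (1*20)*((2 - 8)*(11 + 6)) = 20*(-6*17) = 20*(-102) = -2040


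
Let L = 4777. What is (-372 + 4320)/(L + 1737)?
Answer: 1974/3257 ≈ 0.60608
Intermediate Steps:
(-372 + 4320)/(L + 1737) = (-372 + 4320)/(4777 + 1737) = 3948/6514 = 3948*(1/6514) = 1974/3257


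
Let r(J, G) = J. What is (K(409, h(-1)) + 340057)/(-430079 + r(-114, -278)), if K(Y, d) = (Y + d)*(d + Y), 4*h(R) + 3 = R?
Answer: -506521/430193 ≈ -1.1774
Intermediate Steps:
h(R) = -¾ + R/4
K(Y, d) = (Y + d)² (K(Y, d) = (Y + d)*(Y + d) = (Y + d)²)
(K(409, h(-1)) + 340057)/(-430079 + r(-114, -278)) = ((409 + (-¾ + (¼)*(-1)))² + 340057)/(-430079 - 114) = ((409 + (-¾ - ¼))² + 340057)/(-430193) = ((409 - 1)² + 340057)*(-1/430193) = (408² + 340057)*(-1/430193) = (166464 + 340057)*(-1/430193) = 506521*(-1/430193) = -506521/430193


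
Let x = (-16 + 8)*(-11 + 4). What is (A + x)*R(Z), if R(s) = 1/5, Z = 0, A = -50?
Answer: 6/5 ≈ 1.2000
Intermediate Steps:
R(s) = ⅕
x = 56 (x = -8*(-7) = 56)
(A + x)*R(Z) = (-50 + 56)*(⅕) = 6*(⅕) = 6/5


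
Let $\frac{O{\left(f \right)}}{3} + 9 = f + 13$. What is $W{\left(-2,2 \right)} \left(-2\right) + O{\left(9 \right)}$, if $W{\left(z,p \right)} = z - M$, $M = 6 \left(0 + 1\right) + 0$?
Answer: $55$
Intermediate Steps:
$O{\left(f \right)} = 12 + 3 f$ ($O{\left(f \right)} = -27 + 3 \left(f + 13\right) = -27 + 3 \left(13 + f\right) = -27 + \left(39 + 3 f\right) = 12 + 3 f$)
$M = 6$ ($M = 6 \cdot 1 + 0 = 6 + 0 = 6$)
$W{\left(z,p \right)} = -6 + z$ ($W{\left(z,p \right)} = z - 6 = -6 + z$)
$W{\left(-2,2 \right)} \left(-2\right) + O{\left(9 \right)} = \left(-6 - 2\right) \left(-2\right) + \left(12 + 3 \cdot 9\right) = \left(-8\right) \left(-2\right) + \left(12 + 27\right) = 16 + 39 = 55$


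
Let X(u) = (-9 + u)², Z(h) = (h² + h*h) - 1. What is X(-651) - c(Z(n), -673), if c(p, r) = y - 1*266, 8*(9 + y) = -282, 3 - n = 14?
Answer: 1743641/4 ≈ 4.3591e+5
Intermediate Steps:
n = -11 (n = 3 - 1*14 = 3 - 14 = -11)
y = -177/4 (y = -9 + (⅛)*(-282) = -9 - 141/4 = -177/4 ≈ -44.250)
Z(h) = -1 + 2*h² (Z(h) = (h² + h²) - 1 = 2*h² - 1 = -1 + 2*h²)
c(p, r) = -1241/4 (c(p, r) = -177/4 - 1*266 = -177/4 - 266 = -1241/4)
X(-651) - c(Z(n), -673) = (-9 - 651)² - 1*(-1241/4) = (-660)² + 1241/4 = 435600 + 1241/4 = 1743641/4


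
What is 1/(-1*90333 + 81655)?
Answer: -1/8678 ≈ -0.00011523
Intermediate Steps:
1/(-1*90333 + 81655) = 1/(-90333 + 81655) = 1/(-8678) = -1/8678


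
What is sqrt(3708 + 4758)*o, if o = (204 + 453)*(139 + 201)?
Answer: 223380*sqrt(8466) ≈ 2.0553e+7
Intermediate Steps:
o = 223380 (o = 657*340 = 223380)
sqrt(3708 + 4758)*o = sqrt(3708 + 4758)*223380 = sqrt(8466)*223380 = 223380*sqrt(8466)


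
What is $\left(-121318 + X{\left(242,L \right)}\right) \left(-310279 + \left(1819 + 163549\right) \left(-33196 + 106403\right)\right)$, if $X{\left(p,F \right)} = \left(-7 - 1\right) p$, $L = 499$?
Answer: $-1492086411694838$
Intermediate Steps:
$X{\left(p,F \right)} = - 8 p$
$\left(-121318 + X{\left(242,L \right)}\right) \left(-310279 + \left(1819 + 163549\right) \left(-33196 + 106403\right)\right) = \left(-121318 - 1936\right) \left(-310279 + \left(1819 + 163549\right) \left(-33196 + 106403\right)\right) = \left(-121318 - 1936\right) \left(-310279 + 165368 \cdot 73207\right) = - 123254 \left(-310279 + 12106095176\right) = \left(-123254\right) 12105784897 = -1492086411694838$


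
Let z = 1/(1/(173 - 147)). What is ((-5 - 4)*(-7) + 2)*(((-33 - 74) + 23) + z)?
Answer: -3770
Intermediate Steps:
z = 26 (z = 1/(1/26) = 26)
((-5 - 4)*(-7) + 2)*(((-33 - 74) + 23) + z) = ((-5 - 4)*(-7) + 2)*(((-33 - 74) + 23) + 26) = (-9*(-7) + 2)*((-107 + 23) + 26) = (63 + 2)*(-84 + 26) = 65*(-58) = -3770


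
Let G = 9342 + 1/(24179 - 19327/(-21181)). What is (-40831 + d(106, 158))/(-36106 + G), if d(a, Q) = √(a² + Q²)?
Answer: 20911789617306/13707309065483 - 5121547260*√362/13707309065483 ≈ 1.5185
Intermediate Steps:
d(a, Q) = √(Q² + a²)
G = 4784549471473/512154726 (G = 9342 + 1/(24179 - 19327*(-1/21181)) = 9342 + 1/(24179 + 19327/21181) = 9342 + 1/(512154726/21181) = 9342 + 21181/512154726 = 4784549471473/512154726 ≈ 9342.0)
(-40831 + d(106, 158))/(-36106 + G) = (-40831 + √(158² + 106²))/(-36106 + 4784549471473/512154726) = (-40831 + √(24964 + 11236))/(-13707309065483/512154726) = (-40831 + √36200)*(-512154726/13707309065483) = (-40831 + 10*√362)*(-512154726/13707309065483) = 20911789617306/13707309065483 - 5121547260*√362/13707309065483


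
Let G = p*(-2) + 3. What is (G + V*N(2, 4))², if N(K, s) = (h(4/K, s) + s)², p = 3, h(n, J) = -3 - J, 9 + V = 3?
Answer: 3249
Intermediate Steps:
V = -6 (V = -9 + 3 = -6)
N(K, s) = 9 (N(K, s) = ((-3 - s) + s)² = (-3)² = 9)
G = -3 (G = 3*(-2) + 3 = -6 + 3 = -3)
(G + V*N(2, 4))² = (-3 - 6*9)² = (-3 - 54)² = (-57)² = 3249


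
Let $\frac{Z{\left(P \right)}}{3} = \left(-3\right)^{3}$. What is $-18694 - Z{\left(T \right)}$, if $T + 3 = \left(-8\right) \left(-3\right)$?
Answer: $-18613$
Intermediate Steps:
$T = 21$ ($T = -3 - -24 = -3 + 24 = 21$)
$Z{\left(P \right)} = -81$ ($Z{\left(P \right)} = 3 \left(-3\right)^{3} = 3 \left(-27\right) = -81$)
$-18694 - Z{\left(T \right)} = -18694 - -81 = -18694 + 81 = -18613$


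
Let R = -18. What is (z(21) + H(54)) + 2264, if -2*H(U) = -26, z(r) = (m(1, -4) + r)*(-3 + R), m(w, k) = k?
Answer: 1920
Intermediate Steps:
z(r) = 84 - 21*r (z(r) = (-4 + r)*(-3 - 18) = (-4 + r)*(-21) = 84 - 21*r)
H(U) = 13 (H(U) = -½*(-26) = 13)
(z(21) + H(54)) + 2264 = ((84 - 21*21) + 13) + 2264 = ((84 - 441) + 13) + 2264 = (-357 + 13) + 2264 = -344 + 2264 = 1920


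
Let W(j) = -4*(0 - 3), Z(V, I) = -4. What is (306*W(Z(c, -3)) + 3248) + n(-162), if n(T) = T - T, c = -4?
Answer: 6920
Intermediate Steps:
n(T) = 0
W(j) = 12 (W(j) = -4*(-3) = 12)
(306*W(Z(c, -3)) + 3248) + n(-162) = (306*12 + 3248) + 0 = (3672 + 3248) + 0 = 6920 + 0 = 6920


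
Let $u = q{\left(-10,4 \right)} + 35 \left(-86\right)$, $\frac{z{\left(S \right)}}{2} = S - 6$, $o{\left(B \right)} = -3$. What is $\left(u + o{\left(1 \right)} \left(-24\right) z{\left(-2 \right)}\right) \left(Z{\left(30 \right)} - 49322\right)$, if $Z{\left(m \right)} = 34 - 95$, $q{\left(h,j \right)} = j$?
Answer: $205334514$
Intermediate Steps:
$z{\left(S \right)} = -12 + 2 S$ ($z{\left(S \right)} = 2 \left(S - 6\right) = 2 \left(-6 + S\right) = -12 + 2 S$)
$u = -3006$ ($u = 4 + 35 \left(-86\right) = 4 - 3010 = -3006$)
$Z{\left(m \right)} = -61$
$\left(u + o{\left(1 \right)} \left(-24\right) z{\left(-2 \right)}\right) \left(Z{\left(30 \right)} - 49322\right) = \left(-3006 + \left(-3\right) \left(-24\right) \left(-12 + 2 \left(-2\right)\right)\right) \left(-61 - 49322\right) = \left(-3006 + 72 \left(-12 - 4\right)\right) \left(-49383\right) = \left(-3006 + 72 \left(-16\right)\right) \left(-49383\right) = \left(-3006 - 1152\right) \left(-49383\right) = \left(-4158\right) \left(-49383\right) = 205334514$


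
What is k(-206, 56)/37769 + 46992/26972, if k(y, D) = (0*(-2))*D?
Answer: 1068/613 ≈ 1.7423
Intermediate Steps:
k(y, D) = 0 (k(y, D) = 0*D = 0)
k(-206, 56)/37769 + 46992/26972 = 0/37769 + 46992/26972 = 0*(1/37769) + 46992*(1/26972) = 0 + 1068/613 = 1068/613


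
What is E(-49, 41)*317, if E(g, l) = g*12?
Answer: -186396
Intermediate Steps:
E(g, l) = 12*g
E(-49, 41)*317 = (12*(-49))*317 = -588*317 = -186396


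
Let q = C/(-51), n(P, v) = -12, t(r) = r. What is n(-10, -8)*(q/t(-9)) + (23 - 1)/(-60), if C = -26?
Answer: 479/1530 ≈ 0.31307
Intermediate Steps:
q = 26/51 (q = -26/(-51) = -26*(-1/51) = 26/51 ≈ 0.50980)
n(-10, -8)*(q/t(-9)) + (23 - 1)/(-60) = -104/(17*(-9)) + (23 - 1)/(-60) = -104*(-1)/(17*9) + 22*(-1/60) = -12*(-26/459) - 11/30 = 104/153 - 11/30 = 479/1530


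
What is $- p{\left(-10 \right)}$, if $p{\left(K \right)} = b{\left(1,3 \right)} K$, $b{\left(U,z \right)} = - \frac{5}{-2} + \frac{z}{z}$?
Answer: $35$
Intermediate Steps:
$b{\left(U,z \right)} = \frac{7}{2}$ ($b{\left(U,z \right)} = \left(-5\right) \left(- \frac{1}{2}\right) + 1 = \frac{5}{2} + 1 = \frac{7}{2}$)
$p{\left(K \right)} = \frac{7 K}{2}$
$- p{\left(-10 \right)} = - \frac{7 \left(-10\right)}{2} = \left(-1\right) \left(-35\right) = 35$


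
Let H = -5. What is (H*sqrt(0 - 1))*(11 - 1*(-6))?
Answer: -85*I ≈ -85.0*I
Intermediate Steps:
(H*sqrt(0 - 1))*(11 - 1*(-6)) = (-5*sqrt(0 - 1))*(11 - 1*(-6)) = (-5*I)*(11 + 6) = -5*I*17 = -85*I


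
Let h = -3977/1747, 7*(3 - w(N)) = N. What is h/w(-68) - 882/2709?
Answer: -3373839/6685769 ≈ -0.50463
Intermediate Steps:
w(N) = 3 - N/7
h = -3977/1747 (h = -3977*1/1747 = -3977/1747 ≈ -2.2765)
h/w(-68) - 882/2709 = -3977/(1747*(3 - ⅐*(-68))) - 882/2709 = -3977/(1747*(3 + 68/7)) - 882*1/2709 = -3977/(1747*89/7) - 14/43 = -3977/1747*7/89 - 14/43 = -27839/155483 - 14/43 = -3373839/6685769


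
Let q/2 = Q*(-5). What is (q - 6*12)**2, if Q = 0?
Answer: 5184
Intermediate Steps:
q = 0 (q = 2*(0*(-5)) = 2*0 = 0)
(q - 6*12)**2 = (0 - 6*12)**2 = (0 - 72)**2 = (-72)**2 = 5184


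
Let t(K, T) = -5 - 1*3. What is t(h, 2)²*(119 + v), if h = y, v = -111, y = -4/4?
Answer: 512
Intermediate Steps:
y = -1 (y = -4*¼ = -1)
h = -1
t(K, T) = -8 (t(K, T) = -5 - 3 = -8)
t(h, 2)²*(119 + v) = (-8)²*(119 - 111) = 64*8 = 512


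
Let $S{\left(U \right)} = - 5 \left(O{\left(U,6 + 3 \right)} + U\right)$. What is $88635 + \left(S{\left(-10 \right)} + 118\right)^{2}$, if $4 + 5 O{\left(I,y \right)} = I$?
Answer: $121759$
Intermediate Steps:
$O{\left(I,y \right)} = - \frac{4}{5} + \frac{I}{5}$
$S{\left(U \right)} = 4 - 6 U$ ($S{\left(U \right)} = - 5 \left(\left(- \frac{4}{5} + \frac{U}{5}\right) + U\right) = - 5 \left(- \frac{4}{5} + \frac{6 U}{5}\right) = 4 - 6 U$)
$88635 + \left(S{\left(-10 \right)} + 118\right)^{2} = 88635 + \left(\left(4 - -60\right) + 118\right)^{2} = 88635 + \left(\left(4 + 60\right) + 118\right)^{2} = 88635 + \left(64 + 118\right)^{2} = 88635 + 182^{2} = 88635 + 33124 = 121759$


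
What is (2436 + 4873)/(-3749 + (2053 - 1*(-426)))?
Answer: -7309/1270 ≈ -5.7551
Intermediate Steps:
(2436 + 4873)/(-3749 + (2053 - 1*(-426))) = 7309/(-3749 + (2053 + 426)) = 7309/(-3749 + 2479) = 7309/(-1270) = 7309*(-1/1270) = -7309/1270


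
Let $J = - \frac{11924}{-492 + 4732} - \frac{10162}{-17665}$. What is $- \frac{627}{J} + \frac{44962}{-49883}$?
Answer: $\frac{116753724553282}{417896279107} \approx 279.38$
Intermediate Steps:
$J = - \frac{8377529}{3744980}$ ($J = - \frac{11924}{4240} - - \frac{10162}{17665} = \left(-11924\right) \frac{1}{4240} + \frac{10162}{17665} = - \frac{2981}{1060} + \frac{10162}{17665} = - \frac{8377529}{3744980} \approx -2.237$)
$- \frac{627}{J} + \frac{44962}{-49883} = - \frac{627}{- \frac{8377529}{3744980}} + \frac{44962}{-49883} = \left(-627\right) \left(- \frac{3744980}{8377529}\right) + 44962 \left(- \frac{1}{49883}\right) = \frac{2348102460}{8377529} - \frac{44962}{49883} = \frac{116753724553282}{417896279107}$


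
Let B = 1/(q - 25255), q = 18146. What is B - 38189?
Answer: -271485602/7109 ≈ -38189.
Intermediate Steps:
B = -1/7109 (B = 1/(18146 - 25255) = 1/(-7109) = -1/7109 ≈ -0.00014067)
B - 38189 = -1/7109 - 38189 = -271485602/7109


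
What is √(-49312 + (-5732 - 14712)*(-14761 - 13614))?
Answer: 2*√145012297 ≈ 24084.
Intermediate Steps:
√(-49312 + (-5732 - 14712)*(-14761 - 13614)) = √(-49312 - 20444*(-28375)) = √(-49312 + 580098500) = √580049188 = 2*√145012297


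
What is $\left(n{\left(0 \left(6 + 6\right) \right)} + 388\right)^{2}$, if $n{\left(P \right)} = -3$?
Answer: $148225$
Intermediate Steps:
$\left(n{\left(0 \left(6 + 6\right) \right)} + 388\right)^{2} = \left(-3 + 388\right)^{2} = 385^{2} = 148225$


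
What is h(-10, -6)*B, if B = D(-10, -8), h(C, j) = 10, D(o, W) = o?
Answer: -100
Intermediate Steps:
B = -10
h(-10, -6)*B = 10*(-10) = -100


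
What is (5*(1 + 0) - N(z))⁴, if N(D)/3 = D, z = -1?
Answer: 4096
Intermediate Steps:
N(D) = 3*D
(5*(1 + 0) - N(z))⁴ = (5*(1 + 0) - 3*(-1))⁴ = (5*1 - 1*(-3))⁴ = (5 + 3)⁴ = 8⁴ = 4096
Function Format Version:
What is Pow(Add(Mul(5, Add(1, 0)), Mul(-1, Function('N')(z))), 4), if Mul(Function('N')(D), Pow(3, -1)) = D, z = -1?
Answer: 4096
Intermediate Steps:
Function('N')(D) = Mul(3, D)
Pow(Add(Mul(5, Add(1, 0)), Mul(-1, Function('N')(z))), 4) = Pow(Add(Mul(5, Add(1, 0)), Mul(-1, Mul(3, -1))), 4) = Pow(Add(Mul(5, 1), Mul(-1, -3)), 4) = Pow(Add(5, 3), 4) = Pow(8, 4) = 4096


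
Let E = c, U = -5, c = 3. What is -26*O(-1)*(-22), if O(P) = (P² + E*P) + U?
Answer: -4004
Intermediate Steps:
E = 3
O(P) = -5 + P² + 3*P (O(P) = (P² + 3*P) - 5 = -5 + P² + 3*P)
-26*O(-1)*(-22) = -26*(-5 + (-1)² + 3*(-1))*(-22) = -26*(-5 + 1 - 3)*(-22) = -26*(-7)*(-22) = 182*(-22) = -4004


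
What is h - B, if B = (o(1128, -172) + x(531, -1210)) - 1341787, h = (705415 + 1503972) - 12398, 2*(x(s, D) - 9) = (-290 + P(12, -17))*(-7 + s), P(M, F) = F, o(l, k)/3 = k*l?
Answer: 4201249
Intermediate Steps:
o(l, k) = 3*k*l (o(l, k) = 3*(k*l) = 3*k*l)
x(s, D) = 2167/2 - 307*s/2 (x(s, D) = 9 + ((-290 - 17)*(-7 + s))/2 = 9 + (-307*(-7 + s))/2 = 9 + (2149 - 307*s)/2 = 9 + (2149/2 - 307*s/2) = 2167/2 - 307*s/2)
h = 2196989 (h = 2209387 - 12398 = 2196989)
B = -2004260 (B = (3*(-172)*1128 + (2167/2 - 307/2*531)) - 1341787 = (-582048 + (2167/2 - 163017/2)) - 1341787 = (-582048 - 80425) - 1341787 = -662473 - 1341787 = -2004260)
h - B = 2196989 - 1*(-2004260) = 2196989 + 2004260 = 4201249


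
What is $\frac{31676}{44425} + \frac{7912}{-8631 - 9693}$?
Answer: $\frac{57235106}{203510925} \approx 0.28124$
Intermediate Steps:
$\frac{31676}{44425} + \frac{7912}{-8631 - 9693} = 31676 \cdot \frac{1}{44425} + \frac{7912}{-18324} = \frac{31676}{44425} + 7912 \left(- \frac{1}{18324}\right) = \frac{31676}{44425} - \frac{1978}{4581} = \frac{57235106}{203510925}$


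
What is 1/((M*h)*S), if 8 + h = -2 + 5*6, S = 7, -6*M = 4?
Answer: -3/280 ≈ -0.010714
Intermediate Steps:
M = -⅔ (M = -⅙*4 = -⅔ ≈ -0.66667)
h = 20 (h = -8 + (-2 + 5*6) = -8 + (-2 + 30) = -8 + 28 = 20)
1/((M*h)*S) = 1/(-⅔*20*7) = 1/(-40/3*7) = 1/(-280/3) = -3/280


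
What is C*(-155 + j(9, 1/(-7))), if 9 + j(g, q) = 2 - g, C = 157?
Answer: -26847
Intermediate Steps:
j(g, q) = -7 - g (j(g, q) = -9 + (2 - g) = -7 - g)
C*(-155 + j(9, 1/(-7))) = 157*(-155 + (-7 - 1*9)) = 157*(-155 + (-7 - 9)) = 157*(-155 - 16) = 157*(-171) = -26847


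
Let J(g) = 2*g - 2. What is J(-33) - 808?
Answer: -876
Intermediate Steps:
J(g) = -2 + 2*g
J(-33) - 808 = (-2 + 2*(-33)) - 808 = (-2 - 66) - 808 = -68 - 808 = -876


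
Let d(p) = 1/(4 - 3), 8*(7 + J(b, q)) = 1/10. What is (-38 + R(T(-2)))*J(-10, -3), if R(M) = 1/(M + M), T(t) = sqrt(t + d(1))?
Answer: 10621/40 + 559*I/160 ≈ 265.52 + 3.4938*I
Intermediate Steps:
J(b, q) = -559/80 (J(b, q) = -7 + (1/8)/10 = -7 + (1/8)*(1/10) = -7 + 1/80 = -559/80)
d(p) = 1 (d(p) = 1/1 = 1)
T(t) = sqrt(1 + t) (T(t) = sqrt(t + 1) = sqrt(1 + t))
R(M) = 1/(2*M)
(-38 + R(T(-2)))*J(-10, -3) = (-38 + 1/(2*(sqrt(1 - 2))))*(-559/80) = (-38 + 1/(2*(sqrt(-1))))*(-559/80) = (-38 + 1/(2*I))*(-559/80) = (-38 + (-I)/2)*(-559/80) = (-38 - I/2)*(-559/80) = 10621/40 + 559*I/160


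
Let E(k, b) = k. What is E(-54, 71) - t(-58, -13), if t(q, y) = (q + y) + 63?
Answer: -46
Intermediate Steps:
t(q, y) = 63 + q + y
E(-54, 71) - t(-58, -13) = -54 - (63 - 58 - 13) = -54 - 1*(-8) = -54 + 8 = -46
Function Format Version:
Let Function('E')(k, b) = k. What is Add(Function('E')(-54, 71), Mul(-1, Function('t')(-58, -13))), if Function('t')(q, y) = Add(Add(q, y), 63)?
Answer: -46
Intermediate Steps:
Function('t')(q, y) = Add(63, q, y)
Add(Function('E')(-54, 71), Mul(-1, Function('t')(-58, -13))) = Add(-54, Mul(-1, Add(63, -58, -13))) = Add(-54, Mul(-1, -8)) = Add(-54, 8) = -46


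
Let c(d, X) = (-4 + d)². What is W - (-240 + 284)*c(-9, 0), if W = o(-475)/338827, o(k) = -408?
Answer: -148206940/19931 ≈ -7436.0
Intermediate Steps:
W = -24/19931 (W = -408/338827 = -408*1/338827 = -24/19931 ≈ -0.0012042)
W - (-240 + 284)*c(-9, 0) = -24/19931 - (-240 + 284)*(-4 - 9)² = -24/19931 - 44*(-13)² = -24/19931 - 44*169 = -24/19931 - 1*7436 = -24/19931 - 7436 = -148206940/19931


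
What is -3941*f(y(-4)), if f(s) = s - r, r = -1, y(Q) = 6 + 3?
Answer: -39410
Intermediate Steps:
y(Q) = 9
f(s) = 1 + s (f(s) = s - 1*(-1) = s + 1 = 1 + s)
-3941*f(y(-4)) = -3941*(1 + 9) = -3941*10 = -39410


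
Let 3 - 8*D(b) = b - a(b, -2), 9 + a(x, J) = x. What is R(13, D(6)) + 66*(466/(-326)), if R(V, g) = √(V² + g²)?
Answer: -15378/163 + √2713/4 ≈ -81.322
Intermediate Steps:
a(x, J) = -9 + x
D(b) = -¾ (D(b) = 3/8 - (b - (-9 + b))/8 = 3/8 - (b + (9 - b))/8 = 3/8 - ⅛*9 = 3/8 - 9/8 = -¾)
R(13, D(6)) + 66*(466/(-326)) = √(13² + (-¾)²) + 66*(466/(-326)) = √(169 + 9/16) + 66*(466*(-1/326)) = √(2713/16) + 66*(-233/163) = √2713/4 - 15378/163 = -15378/163 + √2713/4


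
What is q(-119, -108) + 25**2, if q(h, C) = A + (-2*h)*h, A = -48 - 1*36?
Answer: -27781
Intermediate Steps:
A = -84 (A = -48 - 36 = -84)
q(h, C) = -84 - 2*h**2 (q(h, C) = -84 + (-2*h)*h = -84 - 2*h**2)
q(-119, -108) + 25**2 = (-84 - 2*(-119)**2) + 25**2 = (-84 - 2*14161) + 625 = (-84 - 28322) + 625 = -28406 + 625 = -27781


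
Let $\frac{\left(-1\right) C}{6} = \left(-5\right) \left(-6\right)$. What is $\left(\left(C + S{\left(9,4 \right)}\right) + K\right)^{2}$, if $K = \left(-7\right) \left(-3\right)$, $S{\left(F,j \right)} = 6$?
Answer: $23409$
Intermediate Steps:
$C = -180$ ($C = - 6 \left(\left(-5\right) \left(-6\right)\right) = \left(-6\right) 30 = -180$)
$K = 21$
$\left(\left(C + S{\left(9,4 \right)}\right) + K\right)^{2} = \left(\left(-180 + 6\right) + 21\right)^{2} = \left(-174 + 21\right)^{2} = \left(-153\right)^{2} = 23409$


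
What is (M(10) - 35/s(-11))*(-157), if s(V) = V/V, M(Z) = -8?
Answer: 6751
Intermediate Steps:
s(V) = 1
(M(10) - 35/s(-11))*(-157) = (-8 - 35/1)*(-157) = (-8 - 35*1)*(-157) = (-8 - 35)*(-157) = -43*(-157) = 6751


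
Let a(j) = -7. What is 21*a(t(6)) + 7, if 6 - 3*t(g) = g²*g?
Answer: -140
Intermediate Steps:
t(g) = 2 - g³/3 (t(g) = 2 - g²*g/3 = 2 - g³/3)
21*a(t(6)) + 7 = 21*(-7) + 7 = -147 + 7 = -140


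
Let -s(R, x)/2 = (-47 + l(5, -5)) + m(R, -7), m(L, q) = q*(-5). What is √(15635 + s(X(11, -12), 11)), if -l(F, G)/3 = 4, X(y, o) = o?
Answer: √15683 ≈ 125.23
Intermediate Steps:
l(F, G) = -12 (l(F, G) = -3*4 = -12)
m(L, q) = -5*q
s(R, x) = 48 (s(R, x) = -2*((-47 - 12) - 5*(-7)) = -2*(-59 + 35) = -2*(-24) = 48)
√(15635 + s(X(11, -12), 11)) = √(15635 + 48) = √15683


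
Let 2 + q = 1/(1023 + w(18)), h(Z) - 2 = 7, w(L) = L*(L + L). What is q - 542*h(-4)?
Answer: -8154479/1671 ≈ -4880.0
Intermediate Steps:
w(L) = 2*L**2 (w(L) = L*(2*L) = 2*L**2)
h(Z) = 9 (h(Z) = 2 + 7 = 9)
q = -3341/1671 (q = -2 + 1/(1023 + 2*18**2) = -2 + 1/(1023 + 2*324) = -2 + 1/(1023 + 648) = -2 + 1/1671 = -3341/1671 ≈ -1.9994)
q - 542*h(-4) = -3341/1671 - 542*9 = -3341/1671 - 4878 = -8154479/1671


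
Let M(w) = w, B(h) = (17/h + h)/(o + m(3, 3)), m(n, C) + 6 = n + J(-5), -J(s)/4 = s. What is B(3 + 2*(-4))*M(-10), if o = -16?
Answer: 84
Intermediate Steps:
J(s) = -4*s
m(n, C) = 14 + n (m(n, C) = -6 + (n - 4*(-5)) = -6 + (n + 20) = -6 + (20 + n) = 14 + n)
B(h) = h + 17/h (B(h) = (17/h + h)/(-16 + (14 + 3)) = (h + 17/h)/(-16 + 17) = (h + 17/h)/1 = (h + 17/h)*1 = h + 17/h)
B(3 + 2*(-4))*M(-10) = ((3 + 2*(-4)) + 17/(3 + 2*(-4)))*(-10) = ((3 - 8) + 17/(3 - 8))*(-10) = (-5 + 17/(-5))*(-10) = (-5 + 17*(-⅕))*(-10) = (-5 - 17/5)*(-10) = -42/5*(-10) = 84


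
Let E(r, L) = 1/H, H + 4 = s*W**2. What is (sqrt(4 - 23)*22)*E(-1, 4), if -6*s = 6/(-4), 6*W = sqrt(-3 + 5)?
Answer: -1584*I*sqrt(19)/287 ≈ -24.057*I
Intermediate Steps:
W = sqrt(2)/6 (W = sqrt(-3 + 5)/6 = sqrt(2)/6 ≈ 0.23570)
s = 1/4 (s = -1/(-4) = -(-1)/4 = -1/6*(-3/2) = 1/4 ≈ 0.25000)
H = -287/72 (H = -4 + (sqrt(2)/6)**2/4 = -4 + (1/4)*(1/18) = -4 + 1/72 = -287/72 ≈ -3.9861)
E(r, L) = -72/287 (E(r, L) = 1/(-287/72) = -72/287)
(sqrt(4 - 23)*22)*E(-1, 4) = (sqrt(4 - 23)*22)*(-72/287) = (sqrt(-19)*22)*(-72/287) = ((I*sqrt(19))*22)*(-72/287) = (22*I*sqrt(19))*(-72/287) = -1584*I*sqrt(19)/287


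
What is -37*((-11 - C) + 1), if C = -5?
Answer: 185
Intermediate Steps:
-37*((-11 - C) + 1) = -37*((-11 - 1*(-5)) + 1) = -37*((-11 + 5) + 1) = -37*(-6 + 1) = -37*(-5) = 185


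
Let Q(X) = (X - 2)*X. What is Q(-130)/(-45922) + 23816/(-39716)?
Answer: -221900614/227979769 ≈ -0.97333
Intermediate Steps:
Q(X) = X*(-2 + X) (Q(X) = (-2 + X)*X = X*(-2 + X))
Q(-130)/(-45922) + 23816/(-39716) = -130*(-2 - 130)/(-45922) + 23816/(-39716) = -130*(-132)*(-1/45922) + 23816*(-1/39716) = 17160*(-1/45922) - 5954/9929 = -8580/22961 - 5954/9929 = -221900614/227979769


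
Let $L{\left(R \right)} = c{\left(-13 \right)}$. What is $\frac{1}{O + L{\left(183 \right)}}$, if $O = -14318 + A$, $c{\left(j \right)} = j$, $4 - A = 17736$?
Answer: $- \frac{1}{32063} \approx -3.1189 \cdot 10^{-5}$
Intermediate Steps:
$A = -17732$ ($A = 4 - 17736 = -17732$)
$L{\left(R \right)} = -13$
$O = -32050$ ($O = -14318 - 17732 = -32050$)
$\frac{1}{O + L{\left(183 \right)}} = \frac{1}{-32050 - 13} = \frac{1}{-32063} = - \frac{1}{32063}$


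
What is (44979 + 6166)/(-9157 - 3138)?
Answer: -10229/2459 ≈ -4.1598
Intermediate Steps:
(44979 + 6166)/(-9157 - 3138) = 51145/(-12295) = 51145*(-1/12295) = -10229/2459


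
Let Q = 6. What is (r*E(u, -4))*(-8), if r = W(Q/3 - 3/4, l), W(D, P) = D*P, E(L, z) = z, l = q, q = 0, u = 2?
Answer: 0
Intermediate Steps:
l = 0
r = 0 (r = (6/3 - 3/4)*0 = (6*(1/3) - 3*1/4)*0 = (2 - 3/4)*0 = (5/4)*0 = 0)
(r*E(u, -4))*(-8) = (0*(-4))*(-8) = 0*(-8) = 0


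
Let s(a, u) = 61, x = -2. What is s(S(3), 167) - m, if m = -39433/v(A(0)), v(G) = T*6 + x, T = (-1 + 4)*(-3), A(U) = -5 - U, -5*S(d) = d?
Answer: -36017/56 ≈ -643.16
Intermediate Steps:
S(d) = -d/5
T = -9 (T = 3*(-3) = -9)
v(G) = -56 (v(G) = -9*6 - 2 = -54 - 2 = -56)
m = 39433/56 (m = -39433/(-56) = -39433*(-1/56) = 39433/56 ≈ 704.16)
s(S(3), 167) - m = 61 - 1*39433/56 = 61 - 39433/56 = -36017/56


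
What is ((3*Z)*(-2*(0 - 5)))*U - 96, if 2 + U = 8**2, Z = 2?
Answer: 3624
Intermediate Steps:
U = 62 (U = -2 + 8**2 = -2 + 64 = 62)
((3*Z)*(-2*(0 - 5)))*U - 96 = ((3*2)*(-2*(0 - 5)))*62 - 96 = (6*(-2*(-5)))*62 - 96 = (6*10)*62 - 96 = 60*62 - 96 = 3720 - 96 = 3624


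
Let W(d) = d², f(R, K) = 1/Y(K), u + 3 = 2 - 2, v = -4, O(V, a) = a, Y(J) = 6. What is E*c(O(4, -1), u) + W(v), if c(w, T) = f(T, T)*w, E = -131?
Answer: 227/6 ≈ 37.833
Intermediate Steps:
u = -3 (u = -3 + (2 - 2) = -3 + 0 = -3)
f(R, K) = ⅙ (f(R, K) = 1/6 = ⅙)
c(w, T) = w/6
E*c(O(4, -1), u) + W(v) = -131*(-1)/6 + (-4)² = -131*(-⅙) + 16 = 131/6 + 16 = 227/6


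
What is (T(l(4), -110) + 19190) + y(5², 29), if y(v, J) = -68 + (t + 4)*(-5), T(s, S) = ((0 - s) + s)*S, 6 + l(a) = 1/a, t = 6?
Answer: 19072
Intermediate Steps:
l(a) = -6 + 1/a
T(s, S) = 0 (T(s, S) = (-s + s)*S = 0*S = 0)
y(v, J) = -118 (y(v, J) = -68 + (6 + 4)*(-5) = -68 + 10*(-5) = -68 - 50 = -118)
(T(l(4), -110) + 19190) + y(5², 29) = (0 + 19190) - 118 = 19190 - 118 = 19072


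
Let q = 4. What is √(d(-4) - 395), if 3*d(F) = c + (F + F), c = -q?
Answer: I*√399 ≈ 19.975*I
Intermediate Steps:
c = -4 (c = -1*4 = -4)
d(F) = -4/3 + 2*F/3 (d(F) = (-4 + (F + F))/3 = (-4 + 2*F)/3 = -4/3 + 2*F/3)
√(d(-4) - 395) = √((-4/3 + (⅔)*(-4)) - 395) = √((-4/3 - 8/3) - 395) = √(-4 - 395) = √(-399) = I*√399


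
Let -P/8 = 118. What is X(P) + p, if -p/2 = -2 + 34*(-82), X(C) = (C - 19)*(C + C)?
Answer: 1823724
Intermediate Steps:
P = -944 (P = -8*118 = -944)
X(C) = 2*C*(-19 + C) (X(C) = (-19 + C)*(2*C) = 2*C*(-19 + C))
p = 5580 (p = -2*(-2 + 34*(-82)) = -2*(-2 - 2788) = -2*(-2790) = 5580)
X(P) + p = 2*(-944)*(-19 - 944) + 5580 = 2*(-944)*(-963) + 5580 = 1818144 + 5580 = 1823724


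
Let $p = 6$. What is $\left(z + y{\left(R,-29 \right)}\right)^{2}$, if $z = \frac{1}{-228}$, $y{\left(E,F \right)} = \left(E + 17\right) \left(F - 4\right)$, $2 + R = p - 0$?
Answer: $\frac{24965580025}{51984} \approx 4.8026 \cdot 10^{5}$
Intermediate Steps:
$R = 4$ ($R = -2 + \left(6 - 0\right) = -2 + \left(6 + 0\right) = -2 + 6 = 4$)
$y{\left(E,F \right)} = \left(-4 + F\right) \left(17 + E\right)$ ($y{\left(E,F \right)} = \left(17 + E\right) \left(-4 + F\right) = \left(-4 + F\right) \left(17 + E\right)$)
$z = - \frac{1}{228} \approx -0.004386$
$\left(z + y{\left(R,-29 \right)}\right)^{2} = \left(- \frac{1}{228} + \left(-68 - 16 + 17 \left(-29\right) + 4 \left(-29\right)\right)\right)^{2} = \left(- \frac{1}{228} - 693\right)^{2} = \left(- \frac{158005}{228}\right)^{2} = \frac{24965580025}{51984}$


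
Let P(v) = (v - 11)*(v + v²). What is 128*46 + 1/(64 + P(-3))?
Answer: 117759/20 ≈ 5888.0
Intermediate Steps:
P(v) = (-11 + v)*(v + v²)
128*46 + 1/(64 + P(-3)) = 128*46 + 1/(64 - 3*(-11 + (-3)² - 10*(-3))) = 5888 + 1/(64 - 3*(-11 + 9 + 30)) = 5888 + 1/(64 - 3*28) = 5888 + 1/(64 - 84) = 5888 + 1/(-20) = 5888 - 1/20 = 117759/20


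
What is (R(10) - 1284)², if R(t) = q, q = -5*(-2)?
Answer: 1623076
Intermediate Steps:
q = 10
R(t) = 10
(R(10) - 1284)² = (10 - 1284)² = (-1274)² = 1623076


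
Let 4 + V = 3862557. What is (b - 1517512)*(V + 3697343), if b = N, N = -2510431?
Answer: -30450830173928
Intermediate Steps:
V = 3862553 (V = -4 + 3862557 = 3862553)
b = -2510431
(b - 1517512)*(V + 3697343) = (-2510431 - 1517512)*(3862553 + 3697343) = -4027943*7559896 = -30450830173928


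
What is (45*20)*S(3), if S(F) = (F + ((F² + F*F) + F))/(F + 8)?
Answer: 21600/11 ≈ 1963.6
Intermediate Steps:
S(F) = (2*F + 2*F²)/(8 + F) (S(F) = (F + ((F² + F²) + F))/(8 + F) = (F + (2*F² + F))/(8 + F) = (F + (F + 2*F²))/(8 + F) = (2*F + 2*F²)/(8 + F))
(45*20)*S(3) = (45*20)*(2*3*(1 + 3)/(8 + 3)) = 900*(2*3*4/11) = 900*(2*3*(1/11)*4) = 900*(24/11) = 21600/11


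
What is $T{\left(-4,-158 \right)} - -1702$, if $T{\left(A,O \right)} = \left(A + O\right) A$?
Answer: $2350$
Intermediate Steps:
$T{\left(A,O \right)} = A \left(A + O\right)$
$T{\left(-4,-158 \right)} - -1702 = - 4 \left(-4 - 158\right) - -1702 = \left(-4\right) \left(-162\right) + 1702 = 648 + 1702 = 2350$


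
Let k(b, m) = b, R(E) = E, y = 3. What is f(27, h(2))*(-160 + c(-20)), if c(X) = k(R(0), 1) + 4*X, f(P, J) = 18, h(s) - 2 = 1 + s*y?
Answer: -4320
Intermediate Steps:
h(s) = 3 + 3*s (h(s) = 2 + (1 + s*3) = 2 + (1 + 3*s) = 3 + 3*s)
c(X) = 4*X (c(X) = 0 + 4*X = 4*X)
f(27, h(2))*(-160 + c(-20)) = 18*(-160 + 4*(-20)) = 18*(-160 - 80) = 18*(-240) = -4320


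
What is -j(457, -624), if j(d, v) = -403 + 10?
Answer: 393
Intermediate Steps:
j(d, v) = -393
-j(457, -624) = -1*(-393) = 393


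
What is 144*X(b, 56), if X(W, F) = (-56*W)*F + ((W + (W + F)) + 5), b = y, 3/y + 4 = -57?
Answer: 1889712/61 ≈ 30979.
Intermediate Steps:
y = -3/61 (y = 3/(-4 - 57) = 3/(-61) = 3*(-1/61) = -3/61 ≈ -0.049180)
b = -3/61 ≈ -0.049180
X(W, F) = 5 + F + 2*W - 56*F*W (X(W, F) = -56*F*W + ((W + (F + W)) + 5) = -56*F*W + ((F + 2*W) + 5) = -56*F*W + (5 + F + 2*W) = 5 + F + 2*W - 56*F*W)
144*X(b, 56) = 144*(5 + 56 + 2*(-3/61) - 56*56*(-3/61)) = 144*(5 + 56 - 6/61 + 9408/61) = 144*(13123/61) = 1889712/61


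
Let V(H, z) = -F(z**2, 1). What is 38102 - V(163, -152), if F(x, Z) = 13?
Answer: 38115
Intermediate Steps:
V(H, z) = -13 (V(H, z) = -1*13 = -13)
38102 - V(163, -152) = 38102 - 1*(-13) = 38102 + 13 = 38115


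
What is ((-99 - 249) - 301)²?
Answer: 421201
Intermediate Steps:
((-99 - 249) - 301)² = (-348 - 301)² = (-649)² = 421201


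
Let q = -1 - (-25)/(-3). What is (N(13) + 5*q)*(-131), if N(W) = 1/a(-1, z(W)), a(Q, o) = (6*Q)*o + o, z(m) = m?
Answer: 1192493/195 ≈ 6115.4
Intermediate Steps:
a(Q, o) = o + 6*Q*o (a(Q, o) = 6*Q*o + o = o + 6*Q*o)
q = -28/3 (q = -1 - (-25)*(-1)/3 = -1 - 5*5/3 = -1 - 25/3 = -28/3 ≈ -9.3333)
N(W) = -1/(5*W) (N(W) = 1/(W*(1 + 6*(-1))) = 1/(W*(1 - 6)) = 1/(W*(-5)) = 1/(-5*W) = -1/(5*W))
(N(13) + 5*q)*(-131) = (-⅕/13 + 5*(-28/3))*(-131) = (-⅕*1/13 - 140/3)*(-131) = (-1/65 - 140/3)*(-131) = -9103/195*(-131) = 1192493/195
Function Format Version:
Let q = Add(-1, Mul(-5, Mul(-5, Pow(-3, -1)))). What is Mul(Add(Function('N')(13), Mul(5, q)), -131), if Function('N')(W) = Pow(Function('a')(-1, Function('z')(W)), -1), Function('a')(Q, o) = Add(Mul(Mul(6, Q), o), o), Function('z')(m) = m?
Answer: Rational(1192493, 195) ≈ 6115.4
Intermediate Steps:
Function('a')(Q, o) = Add(o, Mul(6, Q, o)) (Function('a')(Q, o) = Add(Mul(6, Q, o), o) = Add(o, Mul(6, Q, o)))
q = Rational(-28, 3) (q = Add(-1, Mul(-5, Mul(-5, Rational(-1, 3)))) = Add(-1, Mul(-5, Rational(5, 3))) = Add(-1, Rational(-25, 3)) = Rational(-28, 3) ≈ -9.3333)
Function('N')(W) = Mul(Rational(-1, 5), Pow(W, -1)) (Function('N')(W) = Pow(Mul(W, Add(1, Mul(6, -1))), -1) = Pow(Mul(W, Add(1, -6)), -1) = Pow(Mul(W, -5), -1) = Pow(Mul(-5, W), -1) = Mul(Rational(-1, 5), Pow(W, -1)))
Mul(Add(Function('N')(13), Mul(5, q)), -131) = Mul(Add(Mul(Rational(-1, 5), Pow(13, -1)), Mul(5, Rational(-28, 3))), -131) = Mul(Add(Mul(Rational(-1, 5), Rational(1, 13)), Rational(-140, 3)), -131) = Mul(Add(Rational(-1, 65), Rational(-140, 3)), -131) = Mul(Rational(-9103, 195), -131) = Rational(1192493, 195)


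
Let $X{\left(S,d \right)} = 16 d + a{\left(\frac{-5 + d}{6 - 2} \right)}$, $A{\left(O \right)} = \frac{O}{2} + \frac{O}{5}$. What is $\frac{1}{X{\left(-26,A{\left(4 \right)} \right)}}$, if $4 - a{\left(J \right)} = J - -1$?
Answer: $\frac{20}{967} \approx 0.020683$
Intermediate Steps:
$A{\left(O \right)} = \frac{7 O}{10}$ ($A{\left(O \right)} = O \frac{1}{2} + O \frac{1}{5} = \frac{O}{2} + \frac{O}{5} = \frac{7 O}{10}$)
$a{\left(J \right)} = 3 - J$ ($a{\left(J \right)} = 4 - \left(J - -1\right) = 4 - \left(J + 1\right) = 4 - \left(1 + J\right) = 3 - J$)
$X{\left(S,d \right)} = \frac{17}{4} + \frac{63 d}{4}$ ($X{\left(S,d \right)} = 16 d - \left(-3 + \frac{-5 + d}{6 - 2}\right) = 16 d - \left(-3 + \frac{-5 + d}{4}\right) = 16 d - \left(-3 + \left(-5 + d\right) \frac{1}{4}\right) = 16 d - \left(- \frac{17}{4} + \frac{d}{4}\right) = \frac{17}{4} + \frac{63 d}{4}$)
$\frac{1}{X{\left(-26,A{\left(4 \right)} \right)}} = \frac{1}{\frac{17}{4} + \frac{63 \cdot \frac{7}{10} \cdot 4}{4}} = \frac{1}{\frac{17}{4} + \frac{63}{4} \cdot \frac{14}{5}} = \frac{1}{\frac{17}{4} + \frac{441}{10}} = \frac{1}{\frac{967}{20}} = \frac{20}{967}$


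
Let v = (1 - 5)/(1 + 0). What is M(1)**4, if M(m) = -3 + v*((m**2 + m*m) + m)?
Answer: 50625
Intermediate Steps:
v = -4 (v = -4/1 = -4*1 = -4)
M(m) = -3 - 8*m**2 - 4*m (M(m) = -3 - 4*((m**2 + m*m) + m) = -3 - 4*((m**2 + m**2) + m) = -3 - 4*(2*m**2 + m) = -3 - 4*(m + 2*m**2) = -3 + (-8*m**2 - 4*m) = -3 - 8*m**2 - 4*m)
M(1)**4 = (-3 - 8*1**2 - 4*1)**4 = (-3 - 8*1 - 4)**4 = (-3 - 8 - 4)**4 = (-15)**4 = 50625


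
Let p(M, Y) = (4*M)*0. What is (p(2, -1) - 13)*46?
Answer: -598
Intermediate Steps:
p(M, Y) = 0
(p(2, -1) - 13)*46 = (0 - 13)*46 = -13*46 = -598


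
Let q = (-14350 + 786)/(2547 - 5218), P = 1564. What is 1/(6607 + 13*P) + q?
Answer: 365403267/71954069 ≈ 5.0783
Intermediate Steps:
q = 13564/2671 (q = -13564/(-2671) = -13564*(-1/2671) = 13564/2671 ≈ 5.0782)
1/(6607 + 13*P) + q = 1/(6607 + 13*1564) + 13564/2671 = 1/(6607 + 20332) + 13564/2671 = 1/26939 + 13564/2671 = 365403267/71954069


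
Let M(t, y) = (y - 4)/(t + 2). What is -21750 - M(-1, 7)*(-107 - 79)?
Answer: -21192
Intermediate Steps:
M(t, y) = (-4 + y)/(2 + t)
-21750 - M(-1, 7)*(-107 - 79) = -21750 - (-4 + 7)/(2 - 1)*(-107 - 79) = -21750 - 3/1*(-186) = -21750 - 1*3*(-186) = -21750 - 3*(-186) = -21750 - 1*(-558) = -21750 + 558 = -21192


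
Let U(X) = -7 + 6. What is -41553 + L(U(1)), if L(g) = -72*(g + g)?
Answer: -41409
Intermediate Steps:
U(X) = -1
L(g) = -144*g
-41553 + L(U(1)) = -41553 - 144*(-1) = -41553 + 144 = -41409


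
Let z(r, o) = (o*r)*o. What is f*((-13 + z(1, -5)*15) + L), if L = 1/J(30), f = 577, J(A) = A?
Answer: 6266797/30 ≈ 2.0889e+5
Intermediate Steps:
z(r, o) = r*o²
L = 1/30 ≈ 0.033333
f*((-13 + z(1, -5)*15) + L) = 577*((-13 + (1*(-5)²)*15) + 1/30) = 577*((-13 + (1*25)*15) + 1/30) = 577*((-13 + 25*15) + 1/30) = 577*((-13 + 375) + 1/30) = 577*(362 + 1/30) = 577*(10861/30) = 6266797/30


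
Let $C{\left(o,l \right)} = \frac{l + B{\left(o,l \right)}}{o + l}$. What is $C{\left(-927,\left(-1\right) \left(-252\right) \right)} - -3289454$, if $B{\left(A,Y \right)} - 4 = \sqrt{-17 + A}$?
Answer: $\frac{2220381194}{675} - \frac{4 i \sqrt{59}}{675} \approx 3.2895 \cdot 10^{6} - 0.045518 i$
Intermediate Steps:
$B{\left(A,Y \right)} = 4 + \sqrt{-17 + A}$
$C{\left(o,l \right)} = \frac{4 + l + \sqrt{-17 + o}}{l + o}$ ($C{\left(o,l \right)} = \frac{l + \left(4 + \sqrt{-17 + o}\right)}{o + l} = \frac{4 + l + \sqrt{-17 + o}}{l + o}$)
$C{\left(-927,\left(-1\right) \left(-252\right) \right)} - -3289454 = \frac{4 - -252 + \sqrt{-17 - 927}}{\left(-1\right) \left(-252\right) - 927} - -3289454 = \frac{4 + 252 + \sqrt{-944}}{252 - 927} + 3289454 = \frac{4 + 252 + 4 i \sqrt{59}}{-675} + 3289454 = - \frac{256 + 4 i \sqrt{59}}{675} + 3289454 = \left(- \frac{256}{675} - \frac{4 i \sqrt{59}}{675}\right) + 3289454 = \frac{2220381194}{675} - \frac{4 i \sqrt{59}}{675}$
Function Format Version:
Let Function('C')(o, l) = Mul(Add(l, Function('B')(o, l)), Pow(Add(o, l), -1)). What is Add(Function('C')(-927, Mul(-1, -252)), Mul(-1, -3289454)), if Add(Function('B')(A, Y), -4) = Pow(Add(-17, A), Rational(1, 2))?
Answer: Add(Rational(2220381194, 675), Mul(Rational(-4, 675), I, Pow(59, Rational(1, 2)))) ≈ Add(3.2895e+6, Mul(-0.045518, I))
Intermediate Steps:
Function('B')(A, Y) = Add(4, Pow(Add(-17, A), Rational(1, 2)))
Function('C')(o, l) = Mul(Pow(Add(l, o), -1), Add(4, l, Pow(Add(-17, o), Rational(1, 2)))) (Function('C')(o, l) = Mul(Add(l, Add(4, Pow(Add(-17, o), Rational(1, 2)))), Pow(Add(o, l), -1)) = Mul(Add(4, l, Pow(Add(-17, o), Rational(1, 2))), Pow(Add(l, o), -1)) = Mul(Pow(Add(l, o), -1), Add(4, l, Pow(Add(-17, o), Rational(1, 2)))))
Add(Function('C')(-927, Mul(-1, -252)), Mul(-1, -3289454)) = Add(Mul(Pow(Add(Mul(-1, -252), -927), -1), Add(4, Mul(-1, -252), Pow(Add(-17, -927), Rational(1, 2)))), Mul(-1, -3289454)) = Add(Mul(Pow(Add(252, -927), -1), Add(4, 252, Pow(-944, Rational(1, 2)))), 3289454) = Add(Mul(Pow(-675, -1), Add(4, 252, Mul(4, I, Pow(59, Rational(1, 2))))), 3289454) = Add(Mul(Rational(-1, 675), Add(256, Mul(4, I, Pow(59, Rational(1, 2))))), 3289454) = Add(Add(Rational(-256, 675), Mul(Rational(-4, 675), I, Pow(59, Rational(1, 2)))), 3289454) = Add(Rational(2220381194, 675), Mul(Rational(-4, 675), I, Pow(59, Rational(1, 2))))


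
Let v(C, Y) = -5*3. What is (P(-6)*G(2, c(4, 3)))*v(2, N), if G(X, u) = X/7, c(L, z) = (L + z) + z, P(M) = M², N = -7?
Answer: -1080/7 ≈ -154.29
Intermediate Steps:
c(L, z) = L + 2*z
v(C, Y) = -15
G(X, u) = X/7 (G(X, u) = X*(⅐) = X/7)
(P(-6)*G(2, c(4, 3)))*v(2, N) = ((-6)²*((⅐)*2))*(-15) = (36*(2/7))*(-15) = (72/7)*(-15) = -1080/7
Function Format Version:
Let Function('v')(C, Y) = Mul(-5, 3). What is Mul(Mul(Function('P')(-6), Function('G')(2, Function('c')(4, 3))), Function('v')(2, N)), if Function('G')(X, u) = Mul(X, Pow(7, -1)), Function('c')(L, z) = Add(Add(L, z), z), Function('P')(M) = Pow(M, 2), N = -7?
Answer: Rational(-1080, 7) ≈ -154.29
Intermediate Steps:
Function('c')(L, z) = Add(L, Mul(2, z))
Function('v')(C, Y) = -15
Function('G')(X, u) = Mul(Rational(1, 7), X) (Function('G')(X, u) = Mul(X, Rational(1, 7)) = Mul(Rational(1, 7), X))
Mul(Mul(Function('P')(-6), Function('G')(2, Function('c')(4, 3))), Function('v')(2, N)) = Mul(Mul(Pow(-6, 2), Mul(Rational(1, 7), 2)), -15) = Mul(Mul(36, Rational(2, 7)), -15) = Mul(Rational(72, 7), -15) = Rational(-1080, 7)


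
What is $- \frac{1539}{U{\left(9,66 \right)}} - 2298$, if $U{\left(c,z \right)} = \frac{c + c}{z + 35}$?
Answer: $- \frac{21867}{2} \approx -10934.0$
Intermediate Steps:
$U{\left(c,z \right)} = \frac{2 c}{35 + z}$
$- \frac{1539}{U{\left(9,66 \right)}} - 2298 = - \frac{1539}{2 \cdot 9 \frac{1}{35 + 66}} - 2298 = - \frac{1539}{2 \cdot 9 \cdot \frac{1}{101}} - 2298 = - \frac{1539}{\frac{18}{101}} - 2298 = \left(-1539\right) \frac{101}{18} - 2298 = - \frac{17271}{2} - 2298 = - \frac{21867}{2}$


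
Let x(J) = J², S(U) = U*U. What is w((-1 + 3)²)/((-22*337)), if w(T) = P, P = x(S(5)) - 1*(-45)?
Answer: -335/3707 ≈ -0.090370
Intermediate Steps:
S(U) = U²
P = 670 (P = (5²)² - 1*(-45) = 25² + 45 = 625 + 45 = 670)
w(T) = 670
w((-1 + 3)²)/((-22*337)) = 670/((-22*337)) = 670/(-7414) = 670*(-1/7414) = -335/3707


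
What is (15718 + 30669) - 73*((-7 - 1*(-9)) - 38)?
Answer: 49015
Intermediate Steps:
(15718 + 30669) - 73*((-7 - 1*(-9)) - 38) = 46387 - 73*((-7 + 9) - 38) = 46387 - 73*(2 - 38) = 46387 - 73*(-36) = 46387 + 2628 = 49015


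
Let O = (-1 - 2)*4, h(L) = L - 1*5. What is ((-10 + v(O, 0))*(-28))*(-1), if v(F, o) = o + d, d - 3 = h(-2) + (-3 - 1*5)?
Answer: -616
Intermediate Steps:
h(L) = -5 + L (h(L) = L - 5 = -5 + L)
O = -12 (O = -3*4 = -12)
d = -12 (d = 3 + ((-5 - 2) + (-3 - 1*5)) = 3 + (-7 + (-3 - 5)) = 3 + (-7 - 8) = 3 - 15 = -12)
v(F, o) = -12 + o (v(F, o) = o - 12 = -12 + o)
((-10 + v(O, 0))*(-28))*(-1) = ((-10 + (-12 + 0))*(-28))*(-1) = ((-10 - 12)*(-28))*(-1) = -22*(-28)*(-1) = 616*(-1) = -616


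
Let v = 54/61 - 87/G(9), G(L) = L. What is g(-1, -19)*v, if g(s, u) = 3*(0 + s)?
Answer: 1607/61 ≈ 26.344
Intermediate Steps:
g(s, u) = 3*s
v = -1607/183 (v = 54/61 - 87/9 = 54*(1/61) - 87*⅑ = 54/61 - 29/3 = -1607/183 ≈ -8.7814)
g(-1, -19)*v = (3*(-1))*(-1607/183) = -3*(-1607/183) = 1607/61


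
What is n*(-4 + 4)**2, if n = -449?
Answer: 0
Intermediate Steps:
n*(-4 + 4)**2 = -449*(-4 + 4)**2 = -449*0**2 = -449*0 = 0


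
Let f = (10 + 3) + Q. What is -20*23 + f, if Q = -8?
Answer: -455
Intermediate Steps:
f = 5 (f = (10 + 3) - 8 = 13 - 8 = 5)
-20*23 + f = -20*23 + 5 = -460 + 5 = -455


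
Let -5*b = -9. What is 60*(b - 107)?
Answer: -6312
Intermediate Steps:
b = 9/5 (b = -⅕*(-9) = 9/5 ≈ 1.8000)
60*(b - 107) = 60*(9/5 - 107) = 60*(-526/5) = -6312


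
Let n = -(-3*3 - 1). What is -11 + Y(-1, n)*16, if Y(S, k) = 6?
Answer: 85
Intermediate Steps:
n = 10 (n = -(-9 - 1) = -1*(-10) = 10)
-11 + Y(-1, n)*16 = -11 + 6*16 = -11 + 96 = 85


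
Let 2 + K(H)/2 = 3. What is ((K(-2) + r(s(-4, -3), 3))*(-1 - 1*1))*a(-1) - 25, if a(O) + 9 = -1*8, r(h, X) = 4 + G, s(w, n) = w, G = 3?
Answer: 281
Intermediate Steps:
K(H) = 2 (K(H) = -4 + 2*3 = -4 + 6 = 2)
r(h, X) = 7 (r(h, X) = 4 + 3 = 7)
a(O) = -17 (a(O) = -9 - 1*8 = -9 - 8 = -17)
((K(-2) + r(s(-4, -3), 3))*(-1 - 1*1))*a(-1) - 25 = ((2 + 7)*(-1 - 1*1))*(-17) - 25 = (9*(-1 - 1))*(-17) - 25 = (9*(-2))*(-17) - 25 = -18*(-17) - 25 = 306 - 25 = 281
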